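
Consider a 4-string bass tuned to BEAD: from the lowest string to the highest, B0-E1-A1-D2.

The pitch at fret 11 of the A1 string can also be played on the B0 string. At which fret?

A1 at fret 11 is A1 + 11 semitones = G♯2.
The open B0 string is 10 semitones below the open A1, so the same pitch on the B0 string lies at fret 11 + 10 = 21.

21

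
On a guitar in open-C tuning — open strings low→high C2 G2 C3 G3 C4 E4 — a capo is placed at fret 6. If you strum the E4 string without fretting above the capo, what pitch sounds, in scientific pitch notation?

A#4

The capo raises the open E4 by 6 semitones to A#4; fretting 0 more gives E4 + 6 + 0 = E4 + 6 semitones = A#4.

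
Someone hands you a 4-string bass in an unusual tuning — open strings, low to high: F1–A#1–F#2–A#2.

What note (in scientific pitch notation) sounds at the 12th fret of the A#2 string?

A#3

Each fret is one semitone, so A#2 + 12 = A#3.
(Equivalently spelled Bb3.)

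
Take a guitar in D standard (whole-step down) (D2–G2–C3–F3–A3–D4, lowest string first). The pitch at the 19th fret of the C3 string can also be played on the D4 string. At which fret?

Fret 19 on C3 is MIDI 48 + 19 = 67 (G4). On the D4 string (open MIDI 62), that pitch is 67 − 62 = fret 5.

5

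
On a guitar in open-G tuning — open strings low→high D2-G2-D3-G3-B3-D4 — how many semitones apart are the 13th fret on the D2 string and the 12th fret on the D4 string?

23 semitones

D2 at fret 13 → D#3 (MIDI 51); D4 at fret 12 → D5 (MIDI 74).
51 − 74 = -23, so the two pitches are 23 semitones apart, with D5 the higher.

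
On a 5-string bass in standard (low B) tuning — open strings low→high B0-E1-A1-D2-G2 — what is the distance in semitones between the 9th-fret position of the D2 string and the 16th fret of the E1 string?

3 semitones

D2 at fret 9 → B2 (MIDI 47); E1 at fret 16 → G♯2 (MIDI 44).
47 − 44 = 3, so the two pitches are 3 semitones apart, with B2 the higher.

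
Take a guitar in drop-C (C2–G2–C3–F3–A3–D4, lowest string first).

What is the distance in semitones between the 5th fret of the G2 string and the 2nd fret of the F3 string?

G2 at fret 5 → C3 (MIDI 48); F3 at fret 2 → G3 (MIDI 55).
48 − 55 = -7, so the two pitches are 7 semitones apart, with G3 the higher.

7 semitones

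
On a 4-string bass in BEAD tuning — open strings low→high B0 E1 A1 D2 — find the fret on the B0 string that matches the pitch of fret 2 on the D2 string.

17

D2 at fret 2 is D2 + 2 semitones = E2.
The open B0 string is 15 semitones below the open D2, so the same pitch on the B0 string lies at fret 2 + 15 = 17.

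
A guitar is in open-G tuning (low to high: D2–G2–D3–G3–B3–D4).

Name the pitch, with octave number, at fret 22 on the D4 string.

C6

The open D4 string plus 22 semitones: D–D#–E–F–…–A#–B–C.
The walk passes from B into C 2 times, so the octave number goes from 4 to 6.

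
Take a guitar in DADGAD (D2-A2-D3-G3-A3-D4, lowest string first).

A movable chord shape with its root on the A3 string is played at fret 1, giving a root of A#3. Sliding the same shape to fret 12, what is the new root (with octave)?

Moving from fret 1 to fret 12 shifts the root by 11 semitones.
A#3 up 11 semitones is A4.

A4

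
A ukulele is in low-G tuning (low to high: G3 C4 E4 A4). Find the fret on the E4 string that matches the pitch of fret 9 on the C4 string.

5

C4 at fret 9 is C4 + 9 semitones = A4.
The open E4 string is 4 semitones above the open C4, so the same pitch on the E4 string lies at fret 9 − 4 = 5.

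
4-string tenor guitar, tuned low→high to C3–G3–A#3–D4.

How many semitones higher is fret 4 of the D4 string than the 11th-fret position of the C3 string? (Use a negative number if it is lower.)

D4 at fret 4 → F#4 (MIDI 66); C3 at fret 11 → B3 (MIDI 59).
66 − 59 = 7, so the two pitches are 7 semitones apart.

7 semitones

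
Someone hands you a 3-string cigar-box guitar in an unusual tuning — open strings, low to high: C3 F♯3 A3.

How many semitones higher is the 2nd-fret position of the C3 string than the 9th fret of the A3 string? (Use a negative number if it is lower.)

C3 at fret 2 → D3 (MIDI 50); A3 at fret 9 → F♯4 (MIDI 66).
50 − 66 = -16, so the two pitches are 16 semitones apart.

-16 semitones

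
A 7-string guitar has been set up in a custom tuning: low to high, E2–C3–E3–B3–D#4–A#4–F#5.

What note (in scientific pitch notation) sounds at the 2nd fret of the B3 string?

C#4

B3 is MIDI 59. Adding 2 gives 61, which is C#4.
(Equivalently spelled Db4.)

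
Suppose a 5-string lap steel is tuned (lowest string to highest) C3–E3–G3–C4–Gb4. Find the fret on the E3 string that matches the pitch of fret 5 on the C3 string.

Fret 5 on C3 is MIDI 48 + 5 = 53 (F3). On the E3 string (open MIDI 52), that pitch is 53 − 52 = fret 1.

1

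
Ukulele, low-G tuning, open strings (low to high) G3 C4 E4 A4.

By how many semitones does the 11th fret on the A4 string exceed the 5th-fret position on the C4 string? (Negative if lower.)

15 semitones

A4 at fret 11 → G#5 (MIDI 80); C4 at fret 5 → F4 (MIDI 65).
80 − 65 = 15, so the two pitches are 15 semitones apart.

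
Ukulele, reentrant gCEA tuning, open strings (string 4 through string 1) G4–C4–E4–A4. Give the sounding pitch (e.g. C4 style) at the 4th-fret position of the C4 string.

E4

C4 is MIDI 60. Adding 4 gives 64, which is E4.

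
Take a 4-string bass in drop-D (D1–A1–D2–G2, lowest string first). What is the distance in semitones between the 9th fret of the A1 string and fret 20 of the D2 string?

A1 at fret 9 → F#2 (MIDI 42); D2 at fret 20 → A#3 (MIDI 58).
42 − 58 = -16, so the two pitches are 16 semitones apart, with A#3 the higher.

16 semitones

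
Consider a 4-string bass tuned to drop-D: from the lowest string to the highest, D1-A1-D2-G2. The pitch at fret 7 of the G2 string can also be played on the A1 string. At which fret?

17

Fret 7 on G2 is MIDI 43 + 7 = 50 (D3). On the A1 string (open MIDI 33), that pitch is 50 − 33 = fret 17.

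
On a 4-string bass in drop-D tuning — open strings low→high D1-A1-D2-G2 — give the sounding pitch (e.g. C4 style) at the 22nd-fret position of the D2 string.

Each fret is one semitone, so D2 + 22 = C4.

C4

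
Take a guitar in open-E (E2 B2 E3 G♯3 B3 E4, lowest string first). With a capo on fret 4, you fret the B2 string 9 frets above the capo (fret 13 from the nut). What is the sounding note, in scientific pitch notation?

C4

The capo raises the open B2 by 4 semitones to D♯3; fretting 9 more gives B2 + 4 + 9 = B2 + 13 semitones = C4.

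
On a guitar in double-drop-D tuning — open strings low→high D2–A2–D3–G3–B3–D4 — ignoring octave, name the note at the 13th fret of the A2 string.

A♯

Each fret is one semitone, so A2 + 13 = A♯.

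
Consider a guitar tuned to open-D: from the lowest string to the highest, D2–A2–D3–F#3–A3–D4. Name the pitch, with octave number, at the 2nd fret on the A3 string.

B3

The open A3 string plus 2 semitones: A–A#–B.
No B→C boundary is crossed, so the octave stays at 3.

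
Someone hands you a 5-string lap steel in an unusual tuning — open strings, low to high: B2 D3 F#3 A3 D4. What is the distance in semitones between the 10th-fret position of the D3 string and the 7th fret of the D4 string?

9 semitones

D3 at fret 10 → C4 (MIDI 60); D4 at fret 7 → A4 (MIDI 69).
60 − 69 = -9, so the two pitches are 9 semitones apart, with A4 the higher.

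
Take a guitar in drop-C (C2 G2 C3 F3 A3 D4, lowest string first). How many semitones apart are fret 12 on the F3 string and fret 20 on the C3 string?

3 semitones

F3 at fret 12 → F4 (MIDI 65); C3 at fret 20 → G♯4 (MIDI 68).
65 − 68 = -3, so the two pitches are 3 semitones apart, with G♯4 the higher.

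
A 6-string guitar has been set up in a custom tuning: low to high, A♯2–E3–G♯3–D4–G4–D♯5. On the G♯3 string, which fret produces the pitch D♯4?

D♯4 is 7 semitones above the open G♯3 (G#–A–A#–B–C–C#–D–D#), so it sits at fret 7.

7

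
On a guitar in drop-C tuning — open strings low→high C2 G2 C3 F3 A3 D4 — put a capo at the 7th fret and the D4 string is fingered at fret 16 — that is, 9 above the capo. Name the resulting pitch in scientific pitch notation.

F#5

The capo raises the open D4 by 7 semitones to A4; fretting 9 more gives D4 + 7 + 9 = D4 + 16 semitones = F#5.
(Also written Gb.)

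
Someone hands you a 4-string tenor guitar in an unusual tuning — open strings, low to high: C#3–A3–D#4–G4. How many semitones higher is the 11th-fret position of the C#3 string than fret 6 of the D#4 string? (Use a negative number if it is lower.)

-9 semitones

C#3 at fret 11 → C4 (MIDI 60); D#4 at fret 6 → A4 (MIDI 69).
60 − 69 = -9, so the two pitches are 9 semitones apart.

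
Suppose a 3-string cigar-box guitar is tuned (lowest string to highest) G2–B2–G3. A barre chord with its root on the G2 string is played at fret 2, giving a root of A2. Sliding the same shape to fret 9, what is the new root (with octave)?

E3

Moving from fret 2 to fret 9 shifts the root by 7 semitones.
A2 up 7 semitones is E3.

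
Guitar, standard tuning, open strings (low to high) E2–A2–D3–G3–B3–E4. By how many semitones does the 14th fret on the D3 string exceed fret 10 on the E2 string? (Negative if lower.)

14 semitones

D3 at fret 14 → E4 (MIDI 64); E2 at fret 10 → D3 (MIDI 50).
64 − 50 = 14, so the two pitches are 14 semitones apart.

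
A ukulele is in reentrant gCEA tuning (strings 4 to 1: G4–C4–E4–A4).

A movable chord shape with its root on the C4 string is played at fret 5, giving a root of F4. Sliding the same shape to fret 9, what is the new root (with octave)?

Moving from fret 5 to fret 9 shifts the root by 4 semitones.
F4 up 4 semitones is A4.

A4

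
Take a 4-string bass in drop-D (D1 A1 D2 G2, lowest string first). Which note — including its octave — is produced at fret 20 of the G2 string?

D#4

Each fret is one semitone, so G2 + 20 = D#4.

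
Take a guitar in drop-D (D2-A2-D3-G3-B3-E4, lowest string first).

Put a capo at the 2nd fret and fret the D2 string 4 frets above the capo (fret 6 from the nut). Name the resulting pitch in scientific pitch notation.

The capo raises the open D2 by 2 semitones to E2; fretting 4 more gives D2 + 2 + 4 = D2 + 6 semitones = G#2.
(Also written Ab.)

G#2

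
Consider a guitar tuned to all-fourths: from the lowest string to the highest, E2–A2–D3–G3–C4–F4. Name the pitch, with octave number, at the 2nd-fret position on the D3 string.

Each fret is one semitone, so D3 + 2 = E3.

E3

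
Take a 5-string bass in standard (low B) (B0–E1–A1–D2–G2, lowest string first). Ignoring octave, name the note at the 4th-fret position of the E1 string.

G#

E1 is MIDI 28. Adding 4 gives 32; 32 mod 12 = 8, i.e. G#.
(Equivalently spelled Ab.)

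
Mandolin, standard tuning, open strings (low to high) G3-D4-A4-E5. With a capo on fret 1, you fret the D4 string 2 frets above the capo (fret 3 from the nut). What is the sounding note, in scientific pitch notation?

F4

The capo raises the open D4 by 1 semitone to D#4; fretting 2 more gives D4 + 1 + 2 = D4 + 3 semitones = F4.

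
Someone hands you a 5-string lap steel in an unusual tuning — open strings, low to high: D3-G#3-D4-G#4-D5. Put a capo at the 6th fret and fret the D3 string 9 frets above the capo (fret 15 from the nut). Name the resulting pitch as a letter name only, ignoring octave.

The capo raises the open D3 by 6 semitones to G#3; fretting 9 more gives D3 + 6 + 9 = D3 + 15 semitones, landing on F.

F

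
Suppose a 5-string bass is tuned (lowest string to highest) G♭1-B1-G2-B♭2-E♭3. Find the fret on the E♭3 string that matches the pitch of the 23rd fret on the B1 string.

7

B1 at fret 23 is B1 + 23 semitones = B♭3.
The open E♭3 string is 16 semitones above the open B1, so the same pitch on the E♭3 string lies at fret 23 − 16 = 7.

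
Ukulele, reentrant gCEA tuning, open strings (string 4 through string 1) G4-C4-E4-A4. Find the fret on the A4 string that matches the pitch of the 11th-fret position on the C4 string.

Fret 11 on C4 is MIDI 60 + 11 = 71 (B4). On the A4 string (open MIDI 69), that pitch is 71 − 69 = fret 2.

2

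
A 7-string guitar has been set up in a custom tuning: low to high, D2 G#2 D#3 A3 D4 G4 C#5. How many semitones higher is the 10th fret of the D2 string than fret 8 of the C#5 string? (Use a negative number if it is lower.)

-33 semitones

D2 at fret 10 → C3 (MIDI 48); C#5 at fret 8 → A5 (MIDI 81).
48 − 81 = -33, so the two pitches are 33 semitones apart.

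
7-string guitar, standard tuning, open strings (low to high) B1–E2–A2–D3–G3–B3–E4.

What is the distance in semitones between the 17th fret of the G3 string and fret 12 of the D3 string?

10 semitones

G3 at fret 17 → C5 (MIDI 72); D3 at fret 12 → D4 (MIDI 62).
72 − 62 = 10, so the two pitches are 10 semitones apart, with C5 the higher.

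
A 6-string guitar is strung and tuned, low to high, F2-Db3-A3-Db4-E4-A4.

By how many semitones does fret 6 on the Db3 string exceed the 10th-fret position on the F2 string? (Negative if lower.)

Db3 at fret 6 → G3 (MIDI 55); F2 at fret 10 → Eb3 (MIDI 51).
55 − 51 = 4, so the two pitches are 4 semitones apart.

4 semitones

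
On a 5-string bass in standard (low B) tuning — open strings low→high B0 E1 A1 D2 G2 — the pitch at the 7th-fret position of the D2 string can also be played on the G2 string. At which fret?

2

Fret 7 on D2 is MIDI 38 + 7 = 45 (A2). On the G2 string (open MIDI 43), that pitch is 45 − 43 = fret 2.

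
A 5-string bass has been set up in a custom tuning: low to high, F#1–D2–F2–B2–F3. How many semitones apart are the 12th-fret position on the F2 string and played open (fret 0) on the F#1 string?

F2 at fret 12 → F3 (MIDI 53); F#1 at fret 0 → F#1 (MIDI 30).
53 − 30 = 23, so the two pitches are 23 semitones apart, with F3 the higher.

23 semitones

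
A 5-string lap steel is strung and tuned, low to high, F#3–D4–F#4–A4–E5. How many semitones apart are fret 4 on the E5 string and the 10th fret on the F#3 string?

16 semitones

E5 at fret 4 → G#5 (MIDI 80); F#3 at fret 10 → E4 (MIDI 64).
80 − 64 = 16, so the two pitches are 16 semitones apart, with G#5 the higher.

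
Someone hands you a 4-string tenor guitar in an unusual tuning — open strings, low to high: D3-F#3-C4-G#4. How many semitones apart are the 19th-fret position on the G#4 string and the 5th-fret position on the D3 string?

G#4 at fret 19 → D#6 (MIDI 87); D3 at fret 5 → G3 (MIDI 55).
87 − 55 = 32, so the two pitches are 32 semitones apart, with D#6 the higher.

32 semitones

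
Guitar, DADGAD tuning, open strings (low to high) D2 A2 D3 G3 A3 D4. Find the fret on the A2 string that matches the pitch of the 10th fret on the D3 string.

D3 at fret 10 is D3 + 10 semitones = C4.
The open A2 string is 5 semitones below the open D3, so the same pitch on the A2 string lies at fret 10 + 5 = 15.

15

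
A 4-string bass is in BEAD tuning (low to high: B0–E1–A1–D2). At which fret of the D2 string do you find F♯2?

F♯2 is 4 semitones above the open D2 (D–D#–E–F–F#), so it sits at fret 4.

4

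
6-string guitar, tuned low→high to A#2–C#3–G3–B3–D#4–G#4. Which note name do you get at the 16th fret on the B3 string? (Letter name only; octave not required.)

D#

B3 is MIDI 59. Adding 16 gives 75; 75 mod 12 = 3, i.e. D#.
(Equivalently spelled Eb.)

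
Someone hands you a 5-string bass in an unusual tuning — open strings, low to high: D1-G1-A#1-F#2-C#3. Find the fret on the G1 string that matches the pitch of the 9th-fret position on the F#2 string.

Fret 9 on F#2 is MIDI 42 + 9 = 51 (D#3). On the G1 string (open MIDI 31), that pitch is 51 − 31 = fret 20.

20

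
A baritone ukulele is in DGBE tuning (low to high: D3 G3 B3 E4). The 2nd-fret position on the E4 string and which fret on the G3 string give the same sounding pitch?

11

Fret 2 on E4 is MIDI 64 + 2 = 66 (F♯4). On the G3 string (open MIDI 55), that pitch is 66 − 55 = fret 11.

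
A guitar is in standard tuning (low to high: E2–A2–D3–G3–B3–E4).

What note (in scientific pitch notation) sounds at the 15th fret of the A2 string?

C4

Each fret is one semitone, so A2 + 15 = C4.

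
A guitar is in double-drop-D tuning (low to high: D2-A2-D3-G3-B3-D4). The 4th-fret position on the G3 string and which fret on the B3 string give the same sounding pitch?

0

Fret 4 on G3 is MIDI 55 + 4 = 59 (B3). On the B3 string (open MIDI 59), that pitch is 59 − 59 = fret 0.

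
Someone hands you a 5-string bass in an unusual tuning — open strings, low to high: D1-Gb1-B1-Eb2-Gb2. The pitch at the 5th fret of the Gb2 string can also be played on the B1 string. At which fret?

Gb2 at fret 5 is Gb2 + 5 semitones = B2.
The open B1 string is 7 semitones below the open Gb2, so the same pitch on the B1 string lies at fret 5 + 7 = 12.

12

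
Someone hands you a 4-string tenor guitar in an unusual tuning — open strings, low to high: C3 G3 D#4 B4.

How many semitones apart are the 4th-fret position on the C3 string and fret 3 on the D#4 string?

C3 at fret 4 → E3 (MIDI 52); D#4 at fret 3 → F#4 (MIDI 66).
52 − 66 = -14, so the two pitches are 14 semitones apart, with F#4 the higher.

14 semitones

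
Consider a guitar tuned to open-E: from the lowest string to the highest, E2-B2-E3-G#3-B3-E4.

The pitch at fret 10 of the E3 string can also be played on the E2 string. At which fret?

22

Fret 10 on E3 is MIDI 52 + 10 = 62 (D4). On the E2 string (open MIDI 40), that pitch is 62 − 40 = fret 22.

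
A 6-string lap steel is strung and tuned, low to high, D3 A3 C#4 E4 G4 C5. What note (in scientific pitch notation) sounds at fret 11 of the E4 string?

Each fret is one semitone, so E4 + 11 = D#5.

D#5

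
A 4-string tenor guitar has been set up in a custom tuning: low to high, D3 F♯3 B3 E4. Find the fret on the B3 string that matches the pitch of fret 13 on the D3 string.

D3 at fret 13 is D3 + 13 semitones = D♯4.
The open B3 string is 9 semitones above the open D3, so the same pitch on the B3 string lies at fret 13 − 9 = 4.

4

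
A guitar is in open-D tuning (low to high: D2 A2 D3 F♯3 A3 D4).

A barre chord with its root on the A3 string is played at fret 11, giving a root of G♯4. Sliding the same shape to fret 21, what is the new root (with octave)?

F♯5

Moving from fret 11 to fret 21 shifts the root by 10 semitones.
G♯4 up 10 semitones is F♯5.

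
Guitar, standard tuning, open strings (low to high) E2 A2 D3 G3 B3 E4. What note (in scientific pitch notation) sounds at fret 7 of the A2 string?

E3

The open A2 string plus 7 semitones: A–A#–B–C–C#–D–D#–E.
The walk passes from B into C once, so the octave number goes from 2 to 3.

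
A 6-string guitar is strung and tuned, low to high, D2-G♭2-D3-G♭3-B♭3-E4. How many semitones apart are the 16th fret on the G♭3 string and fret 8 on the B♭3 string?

G♭3 at fret 16 → B♭4 (MIDI 70); B♭3 at fret 8 → G♭4 (MIDI 66).
70 − 66 = 4, so the two pitches are 4 semitones apart, with B♭4 the higher.

4 semitones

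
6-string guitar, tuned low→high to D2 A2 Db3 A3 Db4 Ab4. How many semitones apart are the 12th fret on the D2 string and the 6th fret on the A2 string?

D2 at fret 12 → D3 (MIDI 50); A2 at fret 6 → Eb3 (MIDI 51).
50 − 51 = -1, so the two pitches are 1 semitone apart, with Eb3 the higher.

1 semitone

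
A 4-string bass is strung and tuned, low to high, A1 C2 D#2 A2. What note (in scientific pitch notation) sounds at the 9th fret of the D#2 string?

Each fret is one semitone, so D#2 + 9 = C3.

C3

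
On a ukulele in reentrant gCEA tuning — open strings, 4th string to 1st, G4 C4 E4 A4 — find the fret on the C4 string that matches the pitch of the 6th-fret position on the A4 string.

A4 at fret 6 is A4 + 6 semitones = D♯5.
The open C4 string is 9 semitones below the open A4, so the same pitch on the C4 string lies at fret 6 + 9 = 15.

15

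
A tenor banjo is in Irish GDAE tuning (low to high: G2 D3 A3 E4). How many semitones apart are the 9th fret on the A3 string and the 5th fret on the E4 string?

3 semitones

A3 at fret 9 → F#4 (MIDI 66); E4 at fret 5 → A4 (MIDI 69).
66 − 69 = -3, so the two pitches are 3 semitones apart, with A4 the higher.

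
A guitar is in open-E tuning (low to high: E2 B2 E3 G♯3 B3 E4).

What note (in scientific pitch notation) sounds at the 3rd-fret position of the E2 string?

Each fret is one semitone, so E2 + 3 = G2.

G2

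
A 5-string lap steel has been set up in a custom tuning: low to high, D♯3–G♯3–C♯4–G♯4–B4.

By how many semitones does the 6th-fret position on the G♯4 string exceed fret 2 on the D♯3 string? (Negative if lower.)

G♯4 at fret 6 → D5 (MIDI 74); D♯3 at fret 2 → F3 (MIDI 53).
74 − 53 = 21, so the two pitches are 21 semitones apart.

21 semitones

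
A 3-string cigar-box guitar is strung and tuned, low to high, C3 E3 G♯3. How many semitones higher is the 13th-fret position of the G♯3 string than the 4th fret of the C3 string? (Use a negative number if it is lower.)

G♯3 at fret 13 → A4 (MIDI 69); C3 at fret 4 → E3 (MIDI 52).
69 − 52 = 17, so the two pitches are 17 semitones apart.

17 semitones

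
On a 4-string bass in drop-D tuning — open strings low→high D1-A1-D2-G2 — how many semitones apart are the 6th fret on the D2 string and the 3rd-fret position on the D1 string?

D2 at fret 6 → G#2 (MIDI 44); D1 at fret 3 → F1 (MIDI 29).
44 − 29 = 15, so the two pitches are 15 semitones apart, with G#2 the higher.

15 semitones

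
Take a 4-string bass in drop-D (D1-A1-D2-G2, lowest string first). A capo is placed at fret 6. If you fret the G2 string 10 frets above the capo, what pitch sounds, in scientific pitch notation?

B3

The capo raises the open G2 by 6 semitones to C♯3; fretting 10 more gives G2 + 6 + 10 = G2 + 16 semitones = B3.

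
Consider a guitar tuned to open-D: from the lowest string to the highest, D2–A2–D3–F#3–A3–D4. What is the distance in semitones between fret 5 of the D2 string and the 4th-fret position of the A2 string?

D2 at fret 5 → G2 (MIDI 43); A2 at fret 4 → C#3 (MIDI 49).
43 − 49 = -6, so the two pitches are 6 semitones apart, with C#3 the higher.

6 semitones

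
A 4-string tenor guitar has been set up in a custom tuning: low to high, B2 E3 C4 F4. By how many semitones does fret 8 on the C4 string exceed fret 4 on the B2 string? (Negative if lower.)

17 semitones

C4 at fret 8 → G#4 (MIDI 68); B2 at fret 4 → D#3 (MIDI 51).
68 − 51 = 17, so the two pitches are 17 semitones apart.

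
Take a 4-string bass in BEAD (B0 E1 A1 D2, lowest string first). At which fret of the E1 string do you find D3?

D3 is 22 semitones above the open E1 (E–F–F#–G–…–C–C#–D), so it sits at fret 22.

22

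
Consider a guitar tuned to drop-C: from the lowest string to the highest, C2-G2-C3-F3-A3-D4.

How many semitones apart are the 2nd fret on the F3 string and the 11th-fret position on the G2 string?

1 semitone

F3 at fret 2 → G3 (MIDI 55); G2 at fret 11 → F♯3 (MIDI 54).
55 − 54 = 1, so the two pitches are 1 semitone apart, with G3 the higher.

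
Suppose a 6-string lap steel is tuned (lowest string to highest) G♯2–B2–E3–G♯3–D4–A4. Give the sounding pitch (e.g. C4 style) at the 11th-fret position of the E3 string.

D♯4

Each fret is one semitone, so E3 + 11 = D♯4.
(Equivalently spelled E♭4.)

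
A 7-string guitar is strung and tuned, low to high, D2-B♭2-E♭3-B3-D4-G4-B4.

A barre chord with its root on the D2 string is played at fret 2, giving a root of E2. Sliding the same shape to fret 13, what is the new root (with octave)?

Moving from fret 2 to fret 13 shifts the root by 11 semitones.
E2 up 11 semitones is E♭3.

E♭3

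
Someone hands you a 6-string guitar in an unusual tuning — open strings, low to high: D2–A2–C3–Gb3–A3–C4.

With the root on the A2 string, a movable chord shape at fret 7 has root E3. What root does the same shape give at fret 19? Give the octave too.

Moving from fret 7 to fret 19 shifts the root by 12 semitones.
E3 up 12 semitones is E4.

E4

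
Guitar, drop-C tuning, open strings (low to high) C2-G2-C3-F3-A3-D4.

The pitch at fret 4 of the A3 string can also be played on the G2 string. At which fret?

18

A3 at fret 4 is A3 + 4 semitones = C#4.
The open G2 string is 14 semitones below the open A3, so the same pitch on the G2 string lies at fret 4 + 14 = 18.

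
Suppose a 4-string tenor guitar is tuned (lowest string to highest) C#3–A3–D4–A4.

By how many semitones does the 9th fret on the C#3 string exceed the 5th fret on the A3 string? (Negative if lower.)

-4 semitones

C#3 at fret 9 → A#3 (MIDI 58); A3 at fret 5 → D4 (MIDI 62).
58 − 62 = -4, so the two pitches are 4 semitones apart.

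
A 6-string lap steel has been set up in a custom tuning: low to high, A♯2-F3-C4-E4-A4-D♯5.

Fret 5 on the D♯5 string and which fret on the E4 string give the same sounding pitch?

Fret 5 on D♯5 is MIDI 75 + 5 = 80 (G♯5). On the E4 string (open MIDI 64), that pitch is 80 − 64 = fret 16.

16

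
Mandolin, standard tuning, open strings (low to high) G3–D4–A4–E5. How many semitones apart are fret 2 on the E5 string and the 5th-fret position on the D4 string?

E5 at fret 2 → F#5 (MIDI 78); D4 at fret 5 → G4 (MIDI 67).
78 − 67 = 11, so the two pitches are 11 semitones apart, with F#5 the higher.

11 semitones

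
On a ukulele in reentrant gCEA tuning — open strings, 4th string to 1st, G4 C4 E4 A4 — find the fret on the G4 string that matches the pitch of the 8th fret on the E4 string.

5

E4 at fret 8 is E4 + 8 semitones = C5.
The open G4 string is 3 semitones above the open E4, so the same pitch on the G4 string lies at fret 8 − 3 = 5.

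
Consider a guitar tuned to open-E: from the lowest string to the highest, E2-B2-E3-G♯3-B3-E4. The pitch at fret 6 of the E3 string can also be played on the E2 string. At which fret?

Fret 6 on E3 is MIDI 52 + 6 = 58 (A♯3). On the E2 string (open MIDI 40), that pitch is 58 − 40 = fret 18.

18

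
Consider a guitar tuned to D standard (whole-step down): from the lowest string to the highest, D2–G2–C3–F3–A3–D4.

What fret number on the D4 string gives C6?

C6 is 22 semitones above the open D4 (D–D#–E–F–…–A#–B–C), so it sits at fret 22.

22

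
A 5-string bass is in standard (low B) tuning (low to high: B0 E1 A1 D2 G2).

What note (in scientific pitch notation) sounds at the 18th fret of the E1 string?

A♯2

E1 is MIDI 28. Adding 18 gives 46, which is A♯2.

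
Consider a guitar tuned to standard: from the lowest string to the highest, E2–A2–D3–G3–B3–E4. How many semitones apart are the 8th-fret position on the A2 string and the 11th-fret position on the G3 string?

13 semitones

A2 at fret 8 → F3 (MIDI 53); G3 at fret 11 → F♯4 (MIDI 66).
53 − 66 = -13, so the two pitches are 13 semitones apart, with F♯4 the higher.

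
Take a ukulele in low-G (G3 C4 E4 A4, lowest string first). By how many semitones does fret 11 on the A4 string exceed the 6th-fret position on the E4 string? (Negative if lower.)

A4 at fret 11 → G♯5 (MIDI 80); E4 at fret 6 → A♯4 (MIDI 70).
80 − 70 = 10, so the two pitches are 10 semitones apart.

10 semitones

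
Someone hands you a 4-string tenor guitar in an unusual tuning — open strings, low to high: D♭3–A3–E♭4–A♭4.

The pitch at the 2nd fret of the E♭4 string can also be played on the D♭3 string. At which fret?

16

Fret 2 on E♭4 is MIDI 63 + 2 = 65 (F4). On the D♭3 string (open MIDI 49), that pitch is 65 − 49 = fret 16.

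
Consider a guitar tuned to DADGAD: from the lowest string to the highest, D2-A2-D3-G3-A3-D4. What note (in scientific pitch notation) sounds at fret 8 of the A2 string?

Each fret is one semitone, so A2 + 8 = F3.

F3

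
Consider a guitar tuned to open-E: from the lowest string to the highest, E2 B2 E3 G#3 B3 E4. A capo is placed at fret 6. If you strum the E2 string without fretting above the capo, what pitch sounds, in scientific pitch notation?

A#2

The capo raises the open E2 by 6 semitones to A#2; fretting 0 more gives E2 + 6 + 0 = E2 + 6 semitones = A#2.
(Also written Bb.)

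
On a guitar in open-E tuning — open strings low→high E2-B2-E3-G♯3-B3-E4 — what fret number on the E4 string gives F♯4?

F♯4 is 2 semitones above the open E4 (E–F–F#), so it sits at fret 2.

2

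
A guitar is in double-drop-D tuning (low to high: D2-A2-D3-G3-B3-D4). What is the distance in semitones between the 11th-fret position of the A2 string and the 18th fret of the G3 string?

A2 at fret 11 → G#3 (MIDI 56); G3 at fret 18 → C#5 (MIDI 73).
56 − 73 = -17, so the two pitches are 17 semitones apart, with C#5 the higher.

17 semitones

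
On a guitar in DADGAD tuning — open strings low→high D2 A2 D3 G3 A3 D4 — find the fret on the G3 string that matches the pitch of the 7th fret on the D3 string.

2

Fret 7 on D3 is MIDI 50 + 7 = 57 (A3). On the G3 string (open MIDI 55), that pitch is 57 − 55 = fret 2.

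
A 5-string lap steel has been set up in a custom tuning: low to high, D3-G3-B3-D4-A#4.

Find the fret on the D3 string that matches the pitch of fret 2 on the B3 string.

11

B3 at fret 2 is B3 + 2 semitones = C#4.
The open D3 string is 9 semitones below the open B3, so the same pitch on the D3 string lies at fret 2 + 9 = 11.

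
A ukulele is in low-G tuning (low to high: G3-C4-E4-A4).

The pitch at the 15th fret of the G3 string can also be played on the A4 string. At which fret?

G3 at fret 15 is G3 + 15 semitones = A♯4.
The open A4 string is 14 semitones above the open G3, so the same pitch on the A4 string lies at fret 15 − 14 = 1.

1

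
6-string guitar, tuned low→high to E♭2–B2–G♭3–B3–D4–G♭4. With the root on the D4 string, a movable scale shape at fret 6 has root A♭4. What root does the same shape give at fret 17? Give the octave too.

Moving from fret 6 to fret 17 shifts the root by 11 semitones.
A♭4 up 11 semitones is G5.

G5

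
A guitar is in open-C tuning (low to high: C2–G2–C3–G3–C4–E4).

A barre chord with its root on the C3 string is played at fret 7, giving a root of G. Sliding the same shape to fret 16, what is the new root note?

Moving from fret 7 to fret 16 shifts the root by 9 semitones.
G up 9 semitones is E.

E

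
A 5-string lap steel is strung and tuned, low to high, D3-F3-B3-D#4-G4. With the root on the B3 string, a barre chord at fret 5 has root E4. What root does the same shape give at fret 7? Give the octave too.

Moving from fret 5 to fret 7 shifts the root by 2 semitones.
E4 up 2 semitones is F#4.

F#4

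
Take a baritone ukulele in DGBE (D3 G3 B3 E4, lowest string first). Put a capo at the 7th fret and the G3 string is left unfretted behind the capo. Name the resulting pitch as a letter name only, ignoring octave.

The capo raises the open G3 by 7 semitones to D4; fretting 0 more gives G3 + 7 + 0 = G3 + 7 semitones, landing on D.

D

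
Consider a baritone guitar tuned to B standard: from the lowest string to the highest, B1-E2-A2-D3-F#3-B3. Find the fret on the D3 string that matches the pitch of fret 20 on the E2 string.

10

E2 at fret 20 is E2 + 20 semitones = C4.
The open D3 string is 10 semitones above the open E2, so the same pitch on the D3 string lies at fret 20 − 10 = 10.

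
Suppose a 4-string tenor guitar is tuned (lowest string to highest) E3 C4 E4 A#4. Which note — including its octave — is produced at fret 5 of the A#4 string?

D#5

Each fret is one semitone, so A#4 + 5 = D#5.
(Equivalently spelled Eb5.)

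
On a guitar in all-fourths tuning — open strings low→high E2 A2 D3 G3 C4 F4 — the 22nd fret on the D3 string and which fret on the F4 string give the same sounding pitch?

7

D3 at fret 22 is D3 + 22 semitones = C5.
The open F4 string is 15 semitones above the open D3, so the same pitch on the F4 string lies at fret 22 − 15 = 7.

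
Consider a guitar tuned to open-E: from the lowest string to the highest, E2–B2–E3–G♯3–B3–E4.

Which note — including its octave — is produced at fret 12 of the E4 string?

E4 is MIDI 64. Adding 12 gives 76, which is E5.

E5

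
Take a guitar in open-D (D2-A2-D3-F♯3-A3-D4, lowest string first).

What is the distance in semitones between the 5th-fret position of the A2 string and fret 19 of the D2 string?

A2 at fret 5 → D3 (MIDI 50); D2 at fret 19 → A3 (MIDI 57).
50 − 57 = -7, so the two pitches are 7 semitones apart, with A3 the higher.

7 semitones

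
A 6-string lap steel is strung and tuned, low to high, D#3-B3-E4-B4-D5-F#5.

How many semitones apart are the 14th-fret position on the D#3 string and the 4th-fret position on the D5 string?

D#3 at fret 14 → F4 (MIDI 65); D5 at fret 4 → F#5 (MIDI 78).
65 − 78 = -13, so the two pitches are 13 semitones apart, with F#5 the higher.

13 semitones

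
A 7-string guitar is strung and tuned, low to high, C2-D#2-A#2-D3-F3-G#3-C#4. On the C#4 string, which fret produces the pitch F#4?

5

F#4 is 5 semitones above the open C#4 (C#–D–D#–E–F–F#), so it sits at fret 5.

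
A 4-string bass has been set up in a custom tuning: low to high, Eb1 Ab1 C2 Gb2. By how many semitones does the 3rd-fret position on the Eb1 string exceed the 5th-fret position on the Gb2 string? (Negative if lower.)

-17 semitones

Eb1 at fret 3 → Gb1 (MIDI 30); Gb2 at fret 5 → B2 (MIDI 47).
30 − 47 = -17, so the two pitches are 17 semitones apart.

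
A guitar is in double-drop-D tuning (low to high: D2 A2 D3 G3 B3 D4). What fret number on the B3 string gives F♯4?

F♯4 is 7 semitones above the open B3 (B–C–C#–D–D#–E–F–F#), so it sits at fret 7.

7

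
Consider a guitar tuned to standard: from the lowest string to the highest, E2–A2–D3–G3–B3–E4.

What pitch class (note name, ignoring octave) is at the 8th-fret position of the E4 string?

Each fret is one semitone, so E4 + 8 = C.

C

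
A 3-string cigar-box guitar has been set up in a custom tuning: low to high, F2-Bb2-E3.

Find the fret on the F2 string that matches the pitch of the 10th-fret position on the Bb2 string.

15

Fret 10 on Bb2 is MIDI 46 + 10 = 56 (Ab3). On the F2 string (open MIDI 41), that pitch is 56 − 41 = fret 15.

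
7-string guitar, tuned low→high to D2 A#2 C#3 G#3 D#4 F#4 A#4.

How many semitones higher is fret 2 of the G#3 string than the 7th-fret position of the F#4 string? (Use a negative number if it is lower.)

G#3 at fret 2 → A#3 (MIDI 58); F#4 at fret 7 → C#5 (MIDI 73).
58 − 73 = -15, so the two pitches are 15 semitones apart.

-15 semitones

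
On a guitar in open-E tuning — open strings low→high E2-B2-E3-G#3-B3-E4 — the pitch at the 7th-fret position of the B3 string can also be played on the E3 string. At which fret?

B3 at fret 7 is B3 + 7 semitones = F#4.
The open E3 string is 7 semitones below the open B3, so the same pitch on the E3 string lies at fret 7 + 7 = 14.

14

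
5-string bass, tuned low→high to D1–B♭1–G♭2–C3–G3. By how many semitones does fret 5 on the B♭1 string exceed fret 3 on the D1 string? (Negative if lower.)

10 semitones

B♭1 at fret 5 → E♭2 (MIDI 39); D1 at fret 3 → F1 (MIDI 29).
39 − 29 = 10, so the two pitches are 10 semitones apart.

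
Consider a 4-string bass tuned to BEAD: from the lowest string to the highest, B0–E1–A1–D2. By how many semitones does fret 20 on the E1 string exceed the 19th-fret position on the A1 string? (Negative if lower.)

-4 semitones

E1 at fret 20 → C3 (MIDI 48); A1 at fret 19 → E3 (MIDI 52).
48 − 52 = -4, so the two pitches are 4 semitones apart.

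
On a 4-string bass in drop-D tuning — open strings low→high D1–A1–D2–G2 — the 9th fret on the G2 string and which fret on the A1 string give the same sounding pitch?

19

Fret 9 on G2 is MIDI 43 + 9 = 52 (E3). On the A1 string (open MIDI 33), that pitch is 52 − 33 = fret 19.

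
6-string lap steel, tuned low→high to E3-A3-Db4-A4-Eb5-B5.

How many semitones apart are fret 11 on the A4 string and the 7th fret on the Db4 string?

12 semitones

A4 at fret 11 → Ab5 (MIDI 80); Db4 at fret 7 → Ab4 (MIDI 68).
80 − 68 = 12, so the two pitches are 12 semitones apart, with Ab5 the higher.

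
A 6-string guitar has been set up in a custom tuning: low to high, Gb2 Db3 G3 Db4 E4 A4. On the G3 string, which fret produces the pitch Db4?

Db4 is 6 semitones above the open G3 (G–Ab–A–Bb–B–C–Db), so it sits at fret 6.

6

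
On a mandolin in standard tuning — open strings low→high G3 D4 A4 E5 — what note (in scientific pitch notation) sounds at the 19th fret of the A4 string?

E6

The open A4 string plus 19 semitones: A–A#–B–C–…–D–D#–E.
The walk passes from B into C 2 times, so the octave number goes from 4 to 6.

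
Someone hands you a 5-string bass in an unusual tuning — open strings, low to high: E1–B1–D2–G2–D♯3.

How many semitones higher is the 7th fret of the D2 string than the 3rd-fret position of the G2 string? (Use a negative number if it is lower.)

D2 at fret 7 → A2 (MIDI 45); G2 at fret 3 → A♯2 (MIDI 46).
45 − 46 = -1, so the two pitches are 1 semitone apart.

-1 semitone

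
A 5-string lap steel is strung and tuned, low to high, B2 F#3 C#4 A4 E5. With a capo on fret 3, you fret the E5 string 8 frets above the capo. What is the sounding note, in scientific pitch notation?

The capo raises the open E5 by 3 semitones to G5; fretting 8 more gives E5 + 3 + 8 = E5 + 11 semitones = D#6.
(Also written Eb.)

D#6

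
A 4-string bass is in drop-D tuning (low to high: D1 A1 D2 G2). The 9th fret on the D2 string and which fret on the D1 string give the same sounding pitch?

21

Fret 9 on D2 is MIDI 38 + 9 = 47 (B2). On the D1 string (open MIDI 26), that pitch is 47 − 26 = fret 21.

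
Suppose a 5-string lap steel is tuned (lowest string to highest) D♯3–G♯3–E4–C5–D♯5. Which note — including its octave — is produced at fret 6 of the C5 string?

Each fret is one semitone, so C5 + 6 = F♯5.

F♯5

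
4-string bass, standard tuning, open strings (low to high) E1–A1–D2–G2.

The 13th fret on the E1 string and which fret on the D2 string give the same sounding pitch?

3

E1 at fret 13 is E1 + 13 semitones = F2.
The open D2 string is 10 semitones above the open E1, so the same pitch on the D2 string lies at fret 13 − 10 = 3.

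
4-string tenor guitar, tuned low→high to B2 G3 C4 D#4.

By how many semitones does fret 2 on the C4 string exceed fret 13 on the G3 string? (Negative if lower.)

-6 semitones

C4 at fret 2 → D4 (MIDI 62); G3 at fret 13 → G#4 (MIDI 68).
62 − 68 = -6, so the two pitches are 6 semitones apart.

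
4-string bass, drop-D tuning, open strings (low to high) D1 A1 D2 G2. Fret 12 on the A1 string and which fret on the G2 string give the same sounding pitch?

2

A1 at fret 12 is A1 + 12 semitones = A2.
The open G2 string is 10 semitones above the open A1, so the same pitch on the G2 string lies at fret 12 − 10 = 2.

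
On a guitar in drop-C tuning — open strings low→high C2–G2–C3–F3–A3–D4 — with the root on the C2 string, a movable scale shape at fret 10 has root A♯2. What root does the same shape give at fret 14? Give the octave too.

Moving from fret 10 to fret 14 shifts the root by 4 semitones.
A♯2 up 4 semitones is D3.

D3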